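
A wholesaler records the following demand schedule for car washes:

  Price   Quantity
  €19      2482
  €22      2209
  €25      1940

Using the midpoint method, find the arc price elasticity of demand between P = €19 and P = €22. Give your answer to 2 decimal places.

-0.80

At P = 19, Q = 2482; at P = 22, Q = 2209.
ΔQ = -273, ΔP = 3. Midpoints: P̄ = 20.50, Q̄ = 2345.5.
ε = (ΔQ/ΔP)(P̄/Q̄) = (-273/3)(20.50/2345.5).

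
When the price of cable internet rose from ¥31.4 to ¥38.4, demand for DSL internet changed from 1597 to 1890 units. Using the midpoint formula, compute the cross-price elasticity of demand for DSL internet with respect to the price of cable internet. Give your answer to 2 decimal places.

ΔQ_x = 1890 − 1597 = 293; ΔP_y = 38.4 − 31.4 = 7.
Midpoints: P̄_y = 34.90, Q̄_x = 1743.5.
ε_xy = (ΔQ_x/ΔP_y)(P̄_y/Q̄_x) = (293/7)(34.90/1743.5).

0.84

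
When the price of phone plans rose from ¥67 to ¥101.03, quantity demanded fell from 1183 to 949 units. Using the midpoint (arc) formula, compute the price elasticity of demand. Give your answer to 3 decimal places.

ΔQ = 949 − 1183 = -234; ΔP = 101.03 − 67 = 34.03.
Midpoints: P̄ = 84.02, Q̄ = 1066.0.
ε = (ΔQ/ΔP)(P̄/Q̄) = (-234/34.03)(84.02/1066.0).

-0.542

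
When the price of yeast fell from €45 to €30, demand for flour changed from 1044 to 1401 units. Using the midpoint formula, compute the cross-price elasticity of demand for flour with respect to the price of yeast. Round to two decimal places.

-0.73

ΔQ_x = 1401 − 1044 = 357; ΔP_y = 30 − 45 = -15.
Midpoints: P̄_y = 37.50, Q̄_x = 1222.5.
ε_xy = (ΔQ_x/ΔP_y)(P̄_y/Q̄_x) = (357/-15)(37.50/1222.5).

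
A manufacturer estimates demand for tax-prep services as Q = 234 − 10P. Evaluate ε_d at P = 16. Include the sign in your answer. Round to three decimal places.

At P = 16, Q = 74.
dQ/dP = −10.
ε = (dQ/dP)(P/Q) = (-10)(16/74).

-2.162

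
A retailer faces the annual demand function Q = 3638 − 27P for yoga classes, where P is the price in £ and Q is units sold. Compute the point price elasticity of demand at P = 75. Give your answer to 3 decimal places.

At P = 75, Q = 1613.
dQ/dP = −27.
ε = (dQ/dP)(P/Q) = (-27)(75/1613).

-1.255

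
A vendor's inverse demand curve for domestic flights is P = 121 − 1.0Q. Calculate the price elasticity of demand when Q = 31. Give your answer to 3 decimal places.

-2.903

At Q = 31, P = 121 − 1.0(31) = 90.00.
dP/dQ = −1.0, so dQ/dP = 1/(−1.0) = -1.000.
ε = (dQ/dP)(P/Q) = (-1.000)(90.00/31).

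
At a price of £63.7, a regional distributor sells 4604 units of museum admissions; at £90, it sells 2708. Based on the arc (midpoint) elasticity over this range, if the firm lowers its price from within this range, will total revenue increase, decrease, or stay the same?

increase

Arc ε = (-1896/26.3)(76.85/3656.0) ≈ -1.515.
|ε| = 1.52 > 1, so demand is elastic. A price cut therefore raises total revenue.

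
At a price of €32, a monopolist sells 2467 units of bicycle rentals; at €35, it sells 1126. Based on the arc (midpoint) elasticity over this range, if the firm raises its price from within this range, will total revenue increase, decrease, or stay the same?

decrease

Arc ε = (-1341/3)(33.50/1796.5) ≈ -8.335.
|ε| = 8.34 > 1, so demand is elastic. A price rise therefore reduces total revenue.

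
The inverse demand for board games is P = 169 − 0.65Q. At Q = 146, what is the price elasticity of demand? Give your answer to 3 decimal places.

At Q = 146, P = 169 − 0.65(146) = 74.10.
dP/dQ = −0.65, so dQ/dP = 1/(−0.65) = -1.538.
ε = (dQ/dP)(P/Q) = (-1.538)(74.10/146).

-0.781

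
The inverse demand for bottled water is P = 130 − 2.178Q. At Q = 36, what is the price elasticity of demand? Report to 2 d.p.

At Q = 36, P = 130 − 2.178(36) = 51.59.
dP/dQ = −2.178, so dQ/dP = 1/(−2.178) = -0.459.
ε = (dQ/dP)(P/Q) = (-0.459)(51.59/36).

-0.66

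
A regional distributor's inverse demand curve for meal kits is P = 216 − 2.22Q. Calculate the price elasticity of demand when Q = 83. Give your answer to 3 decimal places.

-0.172

At Q = 83, P = 216 − 2.22(83) = 31.74.
dP/dQ = −2.22, so dQ/dP = 1/(−2.22) = -0.450.
ε = (dQ/dP)(P/Q) = (-0.450)(31.74/83).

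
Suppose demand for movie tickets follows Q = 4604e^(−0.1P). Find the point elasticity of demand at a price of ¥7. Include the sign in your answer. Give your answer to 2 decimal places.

-0.70

At P = 7, Q = 2286.279.
dQ/dP = −0.1·4604e^(−0.1P) = −0.1Q = -228.628.
ε = (dQ/dP)(P/Q) = (-228.628)(7/2286.279).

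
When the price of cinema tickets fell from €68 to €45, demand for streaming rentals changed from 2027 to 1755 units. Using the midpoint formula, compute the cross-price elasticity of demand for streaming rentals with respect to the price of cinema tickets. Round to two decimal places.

ΔQ_x = 1755 − 2027 = -272; ΔP_y = 45 − 68 = -23.
Midpoints: P̄_y = 56.50, Q̄_x = 1891.0.
ε_xy = (ΔQ_x/ΔP_y)(P̄_y/Q̄_x) = (-272/-23)(56.50/1891.0).

0.35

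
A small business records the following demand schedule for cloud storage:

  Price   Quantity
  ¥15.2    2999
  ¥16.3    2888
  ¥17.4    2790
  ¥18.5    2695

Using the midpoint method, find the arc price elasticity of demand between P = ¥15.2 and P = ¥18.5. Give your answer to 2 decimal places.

-0.55

At P = 15.2, Q = 2999; at P = 18.5, Q = 2695.
ΔQ = -304, ΔP = 3.3. Midpoints: P̄ = 16.85, Q̄ = 2847.0.
ε = (ΔQ/ΔP)(P̄/Q̄) = (-304/3.3)(16.85/2847.0).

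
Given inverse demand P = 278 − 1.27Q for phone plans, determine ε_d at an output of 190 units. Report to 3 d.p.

At Q = 190, P = 278 − 1.27(190) = 36.70.
dP/dQ = −1.27, so dQ/dP = 1/(−1.27) = -0.787.
ε = (dQ/dP)(P/Q) = (-0.787)(36.70/190).

-0.152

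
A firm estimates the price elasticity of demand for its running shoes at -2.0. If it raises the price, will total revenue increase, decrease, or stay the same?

decrease

|ε| = 2.00 > 1, so demand is elastic. A price rise therefore reduces total revenue.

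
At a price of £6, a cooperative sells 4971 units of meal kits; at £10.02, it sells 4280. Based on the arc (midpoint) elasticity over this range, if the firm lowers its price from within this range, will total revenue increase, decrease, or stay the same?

Arc ε = (-691/4.02)(8.01/4625.5) ≈ -0.298.
|ε| = 0.30 < 1, so demand is inelastic. A price cut therefore reduces total revenue.

decrease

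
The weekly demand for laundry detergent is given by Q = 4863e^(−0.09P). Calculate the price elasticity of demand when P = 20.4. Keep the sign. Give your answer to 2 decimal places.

-1.84

At P = 20.4, Q = 775.425.
dQ/dP = −0.09·4863e^(−0.09P) = −0.09Q = -69.788.
ε = (dQ/dP)(P/Q) = (-69.788)(20.4/775.425).
|ε| > 1, so demand is elastic at this price.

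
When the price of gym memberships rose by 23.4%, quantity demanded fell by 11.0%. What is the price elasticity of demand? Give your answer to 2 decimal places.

ε = %ΔQ / %ΔP = (-11.0)/(23.4) = -0.470.

-0.47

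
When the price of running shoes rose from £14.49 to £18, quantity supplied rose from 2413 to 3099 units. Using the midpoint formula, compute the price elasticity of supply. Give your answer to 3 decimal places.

1.152

ΔQ = 3099 − 2413 = 686; ΔP = 18 − 14.49 = 3.51.
Midpoints: P̄ = 16.25, Q̄ = 2756.0.
ε_s = (ΔQ/ΔP)(P̄/Q̄) = (686/3.51)(16.25/2756.0).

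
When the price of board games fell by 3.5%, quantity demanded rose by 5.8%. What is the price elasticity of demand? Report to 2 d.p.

ε = %ΔQ / %ΔP = (5.8)/(-3.5) = -1.657.

-1.66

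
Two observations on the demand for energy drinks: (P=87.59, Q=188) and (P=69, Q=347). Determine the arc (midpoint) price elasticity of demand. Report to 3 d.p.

-2.503

ΔQ = 347 − 188 = 159; ΔP = 69 − 87.59 = -18.59.
Midpoints: P̄ = 78.30, Q̄ = 267.5.
ε = (ΔQ/ΔP)(P̄/Q̄) = (159/-18.59)(78.30/267.5).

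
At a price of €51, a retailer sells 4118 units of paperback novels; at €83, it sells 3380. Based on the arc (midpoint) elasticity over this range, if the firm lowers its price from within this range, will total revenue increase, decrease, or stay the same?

decrease

Arc ε = (-738/32)(67.00/3749.0) ≈ -0.412.
|ε| = 0.41 < 1, so demand is inelastic. A price cut therefore reduces total revenue.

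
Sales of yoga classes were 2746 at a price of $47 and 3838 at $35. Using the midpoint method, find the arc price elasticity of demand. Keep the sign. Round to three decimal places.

ΔQ = 3838 − 2746 = 1092; ΔP = 35 − 47 = -12.
Midpoints: P̄ = 41.00, Q̄ = 3292.0.
ε = (ΔQ/ΔP)(P̄/Q̄) = (1092/-12)(41.00/3292.0).

-1.133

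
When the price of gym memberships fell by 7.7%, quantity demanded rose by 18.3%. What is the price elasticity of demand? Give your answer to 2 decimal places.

-2.38

ε = %ΔQ / %ΔP = (18.3)/(-7.7) = -2.377.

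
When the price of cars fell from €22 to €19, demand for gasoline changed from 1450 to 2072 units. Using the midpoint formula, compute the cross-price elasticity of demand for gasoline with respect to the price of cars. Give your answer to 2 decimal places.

ΔQ_x = 2072 − 1450 = 622; ΔP_y = 19 − 22 = -3.
Midpoints: P̄_y = 20.50, Q̄_x = 1761.0.
ε_xy = (ΔQ_x/ΔP_y)(P̄_y/Q̄_x) = (622/-3)(20.50/1761.0).

-2.41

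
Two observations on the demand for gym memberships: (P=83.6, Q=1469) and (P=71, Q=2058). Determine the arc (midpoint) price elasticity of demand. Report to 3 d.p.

ΔQ = 2058 − 1469 = 589; ΔP = 71 − 83.6 = -12.6.
Midpoints: P̄ = 77.30, Q̄ = 1763.5.
ε = (ΔQ/ΔP)(P̄/Q̄) = (589/-12.6)(77.30/1763.5).

-2.049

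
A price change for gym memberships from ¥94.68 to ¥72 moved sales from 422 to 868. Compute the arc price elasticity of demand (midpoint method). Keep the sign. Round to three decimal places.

ΔQ = 868 − 422 = 446; ΔP = 72 − 94.68 = -22.68.
Midpoints: P̄ = 83.34, Q̄ = 645.0.
ε = (ΔQ/ΔP)(P̄/Q̄) = (446/-22.68)(83.34/645.0).

-2.541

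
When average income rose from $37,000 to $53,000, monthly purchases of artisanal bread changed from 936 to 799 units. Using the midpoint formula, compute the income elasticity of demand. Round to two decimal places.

-0.44

ΔQ = -137, ΔI = 16000. Midpoints: Ī = 45,000, Q̄ = 867.5.
ε_I = (ΔQ/ΔI)(Ī/Q̄) = (-137/16000)(45000/867.5).
ε_I < 0, so the good is inferior.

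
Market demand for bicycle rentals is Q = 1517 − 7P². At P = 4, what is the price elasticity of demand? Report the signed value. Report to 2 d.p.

-0.16

At P = 4, Q = 1405.
dQ/dP = −14P = -56.
ε = (dQ/dP)(P/Q) = (-56)(4/1405).
|ε| < 1, so demand is inelastic at this price.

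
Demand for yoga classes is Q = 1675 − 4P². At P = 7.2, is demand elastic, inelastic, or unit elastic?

inelastic

Q = 1467.640, dQ/dP = -57.600.
ε = (dQ/dP)(P/Q) ≈ -0.283.
|ε| = 0.28 < 1.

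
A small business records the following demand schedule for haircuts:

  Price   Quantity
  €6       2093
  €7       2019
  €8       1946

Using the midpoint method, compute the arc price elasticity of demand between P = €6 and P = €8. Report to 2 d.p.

At P = 6, Q = 2093; at P = 8, Q = 1946.
ΔQ = -147, ΔP = 2. Midpoints: P̄ = 7.00, Q̄ = 2019.5.
ε = (ΔQ/ΔP)(P̄/Q̄) = (-147/2)(7.00/2019.5).

-0.25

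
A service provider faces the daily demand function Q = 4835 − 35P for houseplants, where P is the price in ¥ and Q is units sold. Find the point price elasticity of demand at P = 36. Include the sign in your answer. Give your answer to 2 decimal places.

At P = 36, Q = 3575.
dQ/dP = −35.
ε = (dQ/dP)(P/Q) = (-35)(36/3575).

-0.35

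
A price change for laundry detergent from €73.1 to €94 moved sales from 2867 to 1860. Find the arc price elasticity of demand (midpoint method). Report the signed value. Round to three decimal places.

ΔQ = 1860 − 2867 = -1007; ΔP = 94 − 73.1 = 20.9.
Midpoints: P̄ = 83.55, Q̄ = 2363.5.
ε = (ΔQ/ΔP)(P̄/Q̄) = (-1007/20.9)(83.55/2363.5).

-1.703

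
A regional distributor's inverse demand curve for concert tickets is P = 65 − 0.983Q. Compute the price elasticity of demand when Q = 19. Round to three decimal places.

-2.480

At Q = 19, P = 65 − 0.983(19) = 46.32.
dP/dQ = −0.983, so dQ/dP = 1/(−0.983) = -1.017.
ε = (dQ/dP)(P/Q) = (-1.017)(46.32/19).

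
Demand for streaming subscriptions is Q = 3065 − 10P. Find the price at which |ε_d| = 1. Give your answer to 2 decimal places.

For linear demand Q = a − bP, ε = −bP/(a − bP). |ε| = 1 when bP = a − bP, i.e. P = a/(2b).
P = 3065/(2·10) = 3065/20 = 153.2500.

153.25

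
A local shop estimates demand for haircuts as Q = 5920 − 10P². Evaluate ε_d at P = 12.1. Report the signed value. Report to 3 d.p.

-0.657

At P = 12.1, Q = 4455.900.
dQ/dP = −20P = -242.
ε = (dQ/dP)(P/Q) = (-242)(12.1/4455.900).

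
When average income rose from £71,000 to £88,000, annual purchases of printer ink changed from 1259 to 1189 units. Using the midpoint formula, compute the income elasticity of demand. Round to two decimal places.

-0.27

ΔQ = -70, ΔI = 17000. Midpoints: Ī = 79,500, Q̄ = 1224.0.
ε_I = (ΔQ/ΔI)(Ī/Q̄) = (-70/17000)(79500/1224.0).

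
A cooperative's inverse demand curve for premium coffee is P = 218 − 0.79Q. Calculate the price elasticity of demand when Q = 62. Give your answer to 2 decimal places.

-3.45

At Q = 62, P = 218 − 0.79(62) = 169.02.
dP/dQ = −0.79, so dQ/dP = 1/(−0.79) = -1.266.
ε = (dQ/dP)(P/Q) = (-1.266)(169.02/62).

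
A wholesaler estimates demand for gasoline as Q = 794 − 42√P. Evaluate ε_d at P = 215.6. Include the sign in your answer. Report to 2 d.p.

-1.74

At P = 215.6, Q = 177.300.
dQ/dP = −42/(2√P) = -1.430.
ε = (dQ/dP)(P/Q) = (-1.430)(215.6/177.300).
|ε| > 1, so demand is elastic at this price.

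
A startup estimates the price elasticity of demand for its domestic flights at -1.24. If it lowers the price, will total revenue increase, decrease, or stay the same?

|ε| = 1.24 > 1, so demand is elastic. A price cut therefore raises total revenue.

increase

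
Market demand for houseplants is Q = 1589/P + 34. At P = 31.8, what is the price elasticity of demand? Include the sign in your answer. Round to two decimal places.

-0.60

At P = 31.8, Q = 83.969.
dQ/dP = −1589/P² = -1.571.
ε = (dQ/dP)(P/Q) = (-1.571)(31.8/83.969).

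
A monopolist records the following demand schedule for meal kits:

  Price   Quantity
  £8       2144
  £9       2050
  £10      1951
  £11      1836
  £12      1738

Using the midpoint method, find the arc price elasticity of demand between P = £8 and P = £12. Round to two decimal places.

-0.52

At P = 8, Q = 2144; at P = 12, Q = 1738.
ΔQ = -406, ΔP = 4. Midpoints: P̄ = 10.00, Q̄ = 1941.0.
ε = (ΔQ/ΔP)(P̄/Q̄) = (-406/4)(10.00/1941.0).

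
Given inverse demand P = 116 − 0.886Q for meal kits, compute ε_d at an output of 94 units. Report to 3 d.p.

At Q = 94, P = 116 − 0.886(94) = 32.72.
dP/dQ = −0.886, so dQ/dP = 1/(−0.886) = -1.129.
ε = (dQ/dP)(P/Q) = (-1.129)(32.72/94).

-0.393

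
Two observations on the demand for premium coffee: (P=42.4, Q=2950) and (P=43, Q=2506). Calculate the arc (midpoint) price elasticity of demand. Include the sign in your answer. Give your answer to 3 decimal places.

-11.583

ΔQ = 2506 − 2950 = -444; ΔP = 43 − 42.4 = 0.6.
Midpoints: P̄ = 42.70, Q̄ = 2728.0.
ε = (ΔQ/ΔP)(P̄/Q̄) = (-444/0.6)(42.70/2728.0).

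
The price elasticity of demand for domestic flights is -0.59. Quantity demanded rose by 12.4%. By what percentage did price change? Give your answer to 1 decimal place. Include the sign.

-21.0%

%ΔP ≈ %ΔQ / ε = (12.4%)/(-0.59) = -21.02%.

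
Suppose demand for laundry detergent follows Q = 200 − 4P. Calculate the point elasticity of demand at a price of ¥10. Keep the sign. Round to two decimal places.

At P = 10, Q = 160.
dQ/dP = −4.
ε = (dQ/dP)(P/Q) = (-4)(10/160).
|ε| < 1, so demand is inelastic at this price.

-0.25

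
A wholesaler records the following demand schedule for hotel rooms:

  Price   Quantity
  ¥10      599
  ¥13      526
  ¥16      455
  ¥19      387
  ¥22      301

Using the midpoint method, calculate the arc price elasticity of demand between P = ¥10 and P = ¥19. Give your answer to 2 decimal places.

At P = 10, Q = 599; at P = 19, Q = 387.
ΔQ = -212, ΔP = 9. Midpoints: P̄ = 14.50, Q̄ = 493.0.
ε = (ΔQ/ΔP)(P̄/Q̄) = (-212/9)(14.50/493.0).

-0.69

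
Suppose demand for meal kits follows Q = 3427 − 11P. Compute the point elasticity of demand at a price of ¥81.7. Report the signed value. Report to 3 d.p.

At P = 81.7, Q = 2528.300.
dQ/dP = −11.
ε = (dQ/dP)(P/Q) = (-11)(81.7/2528.300).
|ε| < 1, so demand is inelastic at this price.

-0.355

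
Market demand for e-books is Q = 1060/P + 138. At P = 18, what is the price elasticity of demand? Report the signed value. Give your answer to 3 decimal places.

-0.299

At P = 18, Q = 196.889.
dQ/dP = −1060/P² = -3.272.
ε = (dQ/dP)(P/Q) = (-3.272)(18/196.889).
|ε| < 1, so demand is inelastic at this price.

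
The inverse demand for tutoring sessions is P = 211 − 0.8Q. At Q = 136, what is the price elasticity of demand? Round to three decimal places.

At Q = 136, P = 211 − 0.8(136) = 102.20.
dP/dQ = −0.8, so dQ/dP = 1/(−0.8) = -1.250.
ε = (dQ/dP)(P/Q) = (-1.250)(102.20/136).

-0.939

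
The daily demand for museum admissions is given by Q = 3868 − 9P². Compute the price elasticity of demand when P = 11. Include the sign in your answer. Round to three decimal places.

At P = 11, Q = 2779.
dQ/dP = −18P = -198.
ε = (dQ/dP)(P/Q) = (-198)(11/2779).
|ε| < 1, so demand is inelastic at this price.

-0.784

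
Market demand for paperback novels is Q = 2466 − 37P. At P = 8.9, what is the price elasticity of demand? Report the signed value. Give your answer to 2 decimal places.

At P = 8.9, Q = 2136.700.
dQ/dP = −37.
ε = (dQ/dP)(P/Q) = (-37)(8.9/2136.700).

-0.15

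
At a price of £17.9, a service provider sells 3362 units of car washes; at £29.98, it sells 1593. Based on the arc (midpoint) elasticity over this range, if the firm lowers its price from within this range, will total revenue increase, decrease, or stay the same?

increase

Arc ε = (-1769/12.08)(23.94/2477.5) ≈ -1.415.
|ε| = 1.42 > 1, so demand is elastic. A price cut therefore raises total revenue.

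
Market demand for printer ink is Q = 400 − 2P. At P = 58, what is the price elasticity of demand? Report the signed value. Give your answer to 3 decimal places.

-0.408

At P = 58, Q = 284.
dQ/dP = −2.
ε = (dQ/dP)(P/Q) = (-2)(58/284).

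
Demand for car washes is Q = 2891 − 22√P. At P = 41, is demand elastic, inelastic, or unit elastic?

inelastic

Q = 2750.131, dQ/dP = -1.718.
ε = (dQ/dP)(P/Q) ≈ -0.026.
|ε| = 0.03 < 1.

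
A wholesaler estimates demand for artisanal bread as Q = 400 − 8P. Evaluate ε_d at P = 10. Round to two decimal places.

At P = 10, Q = 320.
dQ/dP = −8.
ε = (dQ/dP)(P/Q) = (-8)(10/320).
|ε| < 1, so demand is inelastic at this price.

-0.25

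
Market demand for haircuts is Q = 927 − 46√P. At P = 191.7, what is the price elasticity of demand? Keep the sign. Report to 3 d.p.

At P = 191.7, Q = 290.103.
dQ/dP = −46/(2√P) = -1.661.
ε = (dQ/dP)(P/Q) = (-1.661)(191.7/290.103).
|ε| > 1, so demand is elastic at this price.

-1.098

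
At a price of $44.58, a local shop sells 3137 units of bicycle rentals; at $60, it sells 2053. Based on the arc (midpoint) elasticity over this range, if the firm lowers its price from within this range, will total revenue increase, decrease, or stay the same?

increase

Arc ε = (-1084/15.42)(52.29/2595.0) ≈ -1.417.
|ε| = 1.42 > 1, so demand is elastic. A price cut therefore raises total revenue.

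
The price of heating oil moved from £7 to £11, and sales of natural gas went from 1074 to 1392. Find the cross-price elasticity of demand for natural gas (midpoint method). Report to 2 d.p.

0.58

ΔQ_x = 1392 − 1074 = 318; ΔP_y = 11 − 7 = 4.
Midpoints: P̄_y = 9.00, Q̄_x = 1233.0.
ε_xy = (ΔQ_x/ΔP_y)(P̄_y/Q̄_x) = (318/4)(9.00/1233.0).
ε_xy > 0, so the goods are substitutes.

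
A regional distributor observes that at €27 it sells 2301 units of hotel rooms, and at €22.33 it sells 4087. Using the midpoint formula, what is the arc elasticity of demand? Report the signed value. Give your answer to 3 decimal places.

-2.953

ΔQ = 4087 − 2301 = 1786; ΔP = 22.33 − 27 = -4.67.
Midpoints: P̄ = 24.66, Q̄ = 3194.0.
ε = (ΔQ/ΔP)(P̄/Q̄) = (1786/-4.67)(24.66/3194.0).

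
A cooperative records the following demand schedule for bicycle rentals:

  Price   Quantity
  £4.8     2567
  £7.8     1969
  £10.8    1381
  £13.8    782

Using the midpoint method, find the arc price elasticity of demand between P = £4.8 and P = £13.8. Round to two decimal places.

-1.10

At P = 4.8, Q = 2567; at P = 13.8, Q = 782.
ΔQ = -1785, ΔP = 9.0. Midpoints: P̄ = 9.30, Q̄ = 1674.5.
ε = (ΔQ/ΔP)(P̄/Q̄) = (-1785/9.0)(9.30/1674.5).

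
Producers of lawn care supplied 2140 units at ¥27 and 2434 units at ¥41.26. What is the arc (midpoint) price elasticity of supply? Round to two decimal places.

ΔQ = 2434 − 2140 = 294; ΔP = 41.26 − 27 = 14.26.
Midpoints: P̄ = 34.13, Q̄ = 2287.0.
ε_s = (ΔQ/ΔP)(P̄/Q̄) = (294/14.26)(34.13/2287.0).

0.31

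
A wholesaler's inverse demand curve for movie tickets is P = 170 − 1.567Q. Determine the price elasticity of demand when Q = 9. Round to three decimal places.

-11.054

At Q = 9, P = 170 − 1.567(9) = 155.90.
dP/dQ = −1.567, so dQ/dP = 1/(−1.567) = -0.638.
ε = (dQ/dP)(P/Q) = (-0.638)(155.90/9).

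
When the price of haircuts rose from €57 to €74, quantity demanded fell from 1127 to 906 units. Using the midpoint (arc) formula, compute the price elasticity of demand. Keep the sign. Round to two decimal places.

ΔQ = 906 − 1127 = -221; ΔP = 74 − 57 = 17.
Midpoints: P̄ = 65.50, Q̄ = 1016.5.
ε = (ΔQ/ΔP)(P̄/Q̄) = (-221/17)(65.50/1016.5).

-0.84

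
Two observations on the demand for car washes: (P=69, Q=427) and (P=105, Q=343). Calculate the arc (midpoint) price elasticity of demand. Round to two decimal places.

ΔQ = 343 − 427 = -84; ΔP = 105 − 69 = 36.
Midpoints: P̄ = 87.00, Q̄ = 385.0.
ε = (ΔQ/ΔP)(P̄/Q̄) = (-84/36)(87.00/385.0).

-0.53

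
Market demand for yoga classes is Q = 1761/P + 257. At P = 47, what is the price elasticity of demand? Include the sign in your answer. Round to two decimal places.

-0.13

At P = 47, Q = 294.468.
dQ/dP = −1761/P² = -0.797.
ε = (dQ/dP)(P/Q) = (-0.797)(47/294.468).
|ε| < 1, so demand is inelastic at this price.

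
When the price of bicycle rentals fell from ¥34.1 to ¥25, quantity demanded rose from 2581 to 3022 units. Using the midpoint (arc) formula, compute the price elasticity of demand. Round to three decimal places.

-0.511

ΔQ = 3022 − 2581 = 441; ΔP = 25 − 34.1 = -9.1.
Midpoints: P̄ = 29.55, Q̄ = 2801.5.
ε = (ΔQ/ΔP)(P̄/Q̄) = (441/-9.1)(29.55/2801.5).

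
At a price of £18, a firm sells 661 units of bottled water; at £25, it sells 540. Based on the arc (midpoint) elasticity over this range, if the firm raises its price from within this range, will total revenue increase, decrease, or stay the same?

increase

Arc ε = (-121/7)(21.50/600.5) ≈ -0.619.
|ε| = 0.62 < 1, so demand is inelastic. A price rise therefore raises total revenue.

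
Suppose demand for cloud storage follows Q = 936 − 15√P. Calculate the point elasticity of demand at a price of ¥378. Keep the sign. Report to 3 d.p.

At P = 378, Q = 644.367.
dQ/dP = −15/(2√P) = -0.386.
ε = (dQ/dP)(P/Q) = (-0.386)(378/644.367).

-0.226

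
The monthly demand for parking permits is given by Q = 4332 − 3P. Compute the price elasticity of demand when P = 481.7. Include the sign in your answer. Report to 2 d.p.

-0.50

At P = 481.7, Q = 2886.900.
dQ/dP = −3.
ε = (dQ/dP)(P/Q) = (-3)(481.7/2886.900).
|ε| < 1, so demand is inelastic at this price.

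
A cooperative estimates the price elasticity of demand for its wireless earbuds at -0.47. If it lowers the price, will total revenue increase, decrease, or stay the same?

|ε| = 0.47 < 1, so demand is inelastic. A price cut therefore reduces total revenue.

decrease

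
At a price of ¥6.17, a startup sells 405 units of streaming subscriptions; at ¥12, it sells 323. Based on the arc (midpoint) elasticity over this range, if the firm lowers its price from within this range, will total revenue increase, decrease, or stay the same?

Arc ε = (-82/5.83)(9.09/364.0) ≈ -0.351.
|ε| = 0.35 < 1, so demand is inelastic. A price cut therefore reduces total revenue.

decrease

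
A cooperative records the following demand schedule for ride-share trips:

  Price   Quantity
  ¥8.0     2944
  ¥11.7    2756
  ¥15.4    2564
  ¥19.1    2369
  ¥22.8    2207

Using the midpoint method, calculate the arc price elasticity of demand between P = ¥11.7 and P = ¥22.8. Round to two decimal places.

At P = 11.7, Q = 2756; at P = 22.8, Q = 2207.
ΔQ = -549, ΔP = 11.1. Midpoints: P̄ = 17.25, Q̄ = 2481.5.
ε = (ΔQ/ΔP)(P̄/Q̄) = (-549/11.1)(17.25/2481.5).

-0.34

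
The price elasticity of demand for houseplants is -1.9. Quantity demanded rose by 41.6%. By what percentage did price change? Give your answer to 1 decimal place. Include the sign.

-21.9%

%ΔP ≈ %ΔQ / ε = (41.6%)/(-1.9) = -21.89%.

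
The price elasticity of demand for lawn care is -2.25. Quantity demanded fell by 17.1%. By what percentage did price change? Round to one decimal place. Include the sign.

7.6%

%ΔP ≈ %ΔQ / ε = (-17.1%)/(-2.25) = 7.60%.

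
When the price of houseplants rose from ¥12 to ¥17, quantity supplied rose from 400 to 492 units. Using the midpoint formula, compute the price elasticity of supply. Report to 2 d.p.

ΔQ = 492 − 400 = 92; ΔP = 17 − 12 = 5.
Midpoints: P̄ = 14.50, Q̄ = 446.0.
ε_s = (ΔQ/ΔP)(P̄/Q̄) = (92/5)(14.50/446.0).

0.60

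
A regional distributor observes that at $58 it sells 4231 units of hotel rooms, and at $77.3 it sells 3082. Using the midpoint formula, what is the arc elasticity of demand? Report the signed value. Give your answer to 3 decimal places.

-1.101

ΔQ = 3082 − 4231 = -1149; ΔP = 77.3 − 58 = 19.3.
Midpoints: P̄ = 67.65, Q̄ = 3656.5.
ε = (ΔQ/ΔP)(P̄/Q̄) = (-1149/19.3)(67.65/3656.5).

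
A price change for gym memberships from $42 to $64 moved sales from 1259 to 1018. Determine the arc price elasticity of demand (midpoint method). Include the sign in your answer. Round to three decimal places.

-0.510

ΔQ = 1018 − 1259 = -241; ΔP = 64 − 42 = 22.
Midpoints: P̄ = 53.00, Q̄ = 1138.5.
ε = (ΔQ/ΔP)(P̄/Q̄) = (-241/22)(53.00/1138.5).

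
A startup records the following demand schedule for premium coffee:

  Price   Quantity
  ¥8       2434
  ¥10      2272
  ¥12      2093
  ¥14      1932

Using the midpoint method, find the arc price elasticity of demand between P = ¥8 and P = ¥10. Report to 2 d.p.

-0.31

At P = 8, Q = 2434; at P = 10, Q = 2272.
ΔQ = -162, ΔP = 2. Midpoints: P̄ = 9.00, Q̄ = 2353.0.
ε = (ΔQ/ΔP)(P̄/Q̄) = (-162/2)(9.00/2353.0).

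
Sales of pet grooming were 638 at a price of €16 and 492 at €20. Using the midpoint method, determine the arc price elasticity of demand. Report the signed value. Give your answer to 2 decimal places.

ΔQ = 492 − 638 = -146; ΔP = 20 − 16 = 4.
Midpoints: P̄ = 18.00, Q̄ = 565.0.
ε = (ΔQ/ΔP)(P̄/Q̄) = (-146/4)(18.00/565.0).

-1.16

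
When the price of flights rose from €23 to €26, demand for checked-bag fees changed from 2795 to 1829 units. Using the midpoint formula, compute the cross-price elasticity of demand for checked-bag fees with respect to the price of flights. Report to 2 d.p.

-3.41

ΔQ_x = 1829 − 2795 = -966; ΔP_y = 26 − 23 = 3.
Midpoints: P̄_y = 24.50, Q̄_x = 2312.0.
ε_xy = (ΔQ_x/ΔP_y)(P̄_y/Q̄_x) = (-966/3)(24.50/2312.0).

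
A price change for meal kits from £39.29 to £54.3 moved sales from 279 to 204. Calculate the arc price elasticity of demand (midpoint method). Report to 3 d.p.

ΔQ = 204 − 279 = -75; ΔP = 54.3 − 39.29 = 15.01.
Midpoints: P̄ = 46.80, Q̄ = 241.5.
ε = (ΔQ/ΔP)(P̄/Q̄) = (-75/15.01)(46.80/241.5).

-0.968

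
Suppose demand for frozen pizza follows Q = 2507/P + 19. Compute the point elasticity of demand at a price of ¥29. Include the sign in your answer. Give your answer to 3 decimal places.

-0.820

At P = 29, Q = 105.448.
dQ/dP = −2507/P² = -2.981.
ε = (dQ/dP)(P/Q) = (-2.981)(29/105.448).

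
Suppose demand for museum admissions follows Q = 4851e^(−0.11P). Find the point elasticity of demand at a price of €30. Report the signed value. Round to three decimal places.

-3.300

At P = 30, Q = 178.920.
dQ/dP = −0.11·4851e^(−0.11P) = −0.11Q = -19.681.
ε = (dQ/dP)(P/Q) = (-19.681)(30/178.920).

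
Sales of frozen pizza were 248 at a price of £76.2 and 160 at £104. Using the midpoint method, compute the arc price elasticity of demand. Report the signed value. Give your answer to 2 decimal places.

ΔQ = 160 − 248 = -88; ΔP = 104 − 76.2 = 27.8.
Midpoints: P̄ = 90.10, Q̄ = 204.0.
ε = (ΔQ/ΔP)(P̄/Q̄) = (-88/27.8)(90.10/204.0).

-1.40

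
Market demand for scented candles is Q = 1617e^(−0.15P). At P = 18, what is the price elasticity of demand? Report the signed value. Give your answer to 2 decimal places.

At P = 18, Q = 108.671.
dQ/dP = −0.15·1617e^(−0.15P) = −0.15Q = -16.301.
ε = (dQ/dP)(P/Q) = (-16.301)(18/108.671).
|ε| > 1, so demand is elastic at this price.

-2.70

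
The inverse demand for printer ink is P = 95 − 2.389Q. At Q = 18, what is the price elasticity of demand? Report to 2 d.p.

-1.21

At Q = 18, P = 95 − 2.389(18) = 52.00.
dP/dQ = −2.389, so dQ/dP = 1/(−2.389) = -0.419.
ε = (dQ/dP)(P/Q) = (-0.419)(52.00/18).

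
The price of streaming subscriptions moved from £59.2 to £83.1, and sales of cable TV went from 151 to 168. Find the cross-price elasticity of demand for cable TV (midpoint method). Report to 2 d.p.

ΔQ_x = 168 − 151 = 17; ΔP_y = 83.1 − 59.2 = 23.9.
Midpoints: P̄_y = 71.15, Q̄_x = 159.5.
ε_xy = (ΔQ_x/ΔP_y)(P̄_y/Q̄_x) = (17/23.9)(71.15/159.5).
ε_xy > 0, so the goods are substitutes.

0.32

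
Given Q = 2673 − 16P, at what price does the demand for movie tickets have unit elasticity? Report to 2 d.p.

For linear demand Q = a − bP, ε = −bP/(a − bP). |ε| = 1 when bP = a − bP, i.e. P = a/(2b).
P = 2673/(2·16) = 2673/32 = 83.5312.

83.53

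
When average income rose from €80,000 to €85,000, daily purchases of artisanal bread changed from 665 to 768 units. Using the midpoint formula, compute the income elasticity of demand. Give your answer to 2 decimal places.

ΔQ = 103, ΔI = 5000. Midpoints: Ī = 82,500, Q̄ = 716.5.
ε_I = (ΔQ/ΔI)(Ī/Q̄) = (103/5000)(82500/716.5).

2.37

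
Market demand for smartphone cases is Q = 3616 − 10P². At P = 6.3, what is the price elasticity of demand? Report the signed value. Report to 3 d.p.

At P = 6.3, Q = 3219.100.
dQ/dP = −20P = -126.
ε = (dQ/dP)(P/Q) = (-126)(6.3/3219.100).

-0.247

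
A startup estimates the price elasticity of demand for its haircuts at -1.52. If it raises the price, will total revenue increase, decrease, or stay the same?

|ε| = 1.52 > 1, so demand is elastic. A price rise therefore reduces total revenue.

decrease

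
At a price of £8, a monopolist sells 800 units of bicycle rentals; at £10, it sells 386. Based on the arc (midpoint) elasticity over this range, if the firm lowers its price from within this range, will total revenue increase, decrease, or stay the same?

increase

Arc ε = (-414/2)(9.00/593.0) ≈ -3.142.
|ε| = 3.14 > 1, so demand is elastic. A price cut therefore raises total revenue.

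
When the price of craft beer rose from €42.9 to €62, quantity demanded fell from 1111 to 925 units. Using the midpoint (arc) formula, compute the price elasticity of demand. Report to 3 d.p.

ΔQ = 925 − 1111 = -186; ΔP = 62 − 42.9 = 19.1.
Midpoints: P̄ = 52.45, Q̄ = 1018.0.
ε = (ΔQ/ΔP)(P̄/Q̄) = (-186/19.1)(52.45/1018.0).

-0.502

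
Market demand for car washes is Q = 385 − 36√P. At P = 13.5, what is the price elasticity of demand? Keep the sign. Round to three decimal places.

-0.262

At P = 13.5, Q = 252.728.
dQ/dP = −36/(2√P) = -4.899.
ε = (dQ/dP)(P/Q) = (-4.899)(13.5/252.728).
|ε| < 1, so demand is inelastic at this price.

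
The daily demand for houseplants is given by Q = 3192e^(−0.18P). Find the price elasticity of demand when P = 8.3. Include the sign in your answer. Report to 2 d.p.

At P = 8.3, Q = 716.518.
dQ/dP = −0.18·3192e^(−0.18P) = −0.18Q = -128.973.
ε = (dQ/dP)(P/Q) = (-128.973)(8.3/716.518).

-1.49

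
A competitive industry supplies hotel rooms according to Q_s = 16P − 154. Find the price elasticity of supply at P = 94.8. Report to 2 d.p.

At P = 94.8, Q_s = 1362.80.
dQ_s/dP = 16.
ε_s = (dQ_s/dP)(P/Q_s) = (16)(94.8/1362.80).

1.11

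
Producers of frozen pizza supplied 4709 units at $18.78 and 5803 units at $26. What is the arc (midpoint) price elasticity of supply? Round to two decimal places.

ΔQ = 5803 − 4709 = 1094; ΔP = 26 − 18.78 = 7.22.
Midpoints: P̄ = 22.39, Q̄ = 5256.0.
ε_s = (ΔQ/ΔP)(P̄/Q̄) = (1094/7.22)(22.39/5256.0).

0.65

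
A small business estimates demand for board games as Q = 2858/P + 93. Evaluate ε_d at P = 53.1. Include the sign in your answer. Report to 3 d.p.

At P = 53.1, Q = 146.823.
dQ/dP = −2858/P² = -1.014.
ε = (dQ/dP)(P/Q) = (-1.014)(53.1/146.823).

-0.367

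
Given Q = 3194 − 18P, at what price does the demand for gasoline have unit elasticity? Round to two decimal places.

88.72

For linear demand Q = a − bP, ε = −bP/(a − bP). |ε| = 1 when bP = a − bP, i.e. P = a/(2b).
P = 3194/(2·18) = 3194/36 = 88.7222.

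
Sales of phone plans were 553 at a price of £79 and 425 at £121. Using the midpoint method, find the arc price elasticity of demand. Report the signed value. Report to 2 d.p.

-0.62

ΔQ = 425 − 553 = -128; ΔP = 121 − 79 = 42.
Midpoints: P̄ = 100.00, Q̄ = 489.0.
ε = (ΔQ/ΔP)(P̄/Q̄) = (-128/42)(100.00/489.0).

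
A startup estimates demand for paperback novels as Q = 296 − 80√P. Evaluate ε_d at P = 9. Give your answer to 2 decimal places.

At P = 9, Q = 56.
dQ/dP = −80/(2√P) = -13.333.
ε = (dQ/dP)(P/Q) = (-13.333)(9/56).

-2.14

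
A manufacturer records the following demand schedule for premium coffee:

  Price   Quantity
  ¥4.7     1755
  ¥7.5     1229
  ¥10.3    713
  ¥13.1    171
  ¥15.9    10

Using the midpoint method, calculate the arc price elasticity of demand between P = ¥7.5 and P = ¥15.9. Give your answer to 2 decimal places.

-2.74

At P = 7.5, Q = 1229; at P = 15.9, Q = 10.
ΔQ = -1219, ΔP = 8.4. Midpoints: P̄ = 11.70, Q̄ = 619.5.
ε = (ΔQ/ΔP)(P̄/Q̄) = (-1219/8.4)(11.70/619.5).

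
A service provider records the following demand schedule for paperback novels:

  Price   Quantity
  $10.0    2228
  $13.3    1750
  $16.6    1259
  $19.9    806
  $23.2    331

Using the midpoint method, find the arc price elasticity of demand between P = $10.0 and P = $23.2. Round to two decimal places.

At P = 10.0, Q = 2228; at P = 23.2, Q = 331.
ΔQ = -1897, ΔP = 13.2. Midpoints: P̄ = 16.60, Q̄ = 1279.5.
ε = (ΔQ/ΔP)(P̄/Q̄) = (-1897/13.2)(16.60/1279.5).

-1.86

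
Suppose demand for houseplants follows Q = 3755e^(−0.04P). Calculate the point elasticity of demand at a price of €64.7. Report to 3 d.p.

-2.588

At P = 64.7, Q = 282.264.
dQ/dP = −0.04·3755e^(−0.04P) = −0.04Q = -11.291.
ε = (dQ/dP)(P/Q) = (-11.291)(64.7/282.264).
|ε| > 1, so demand is elastic at this price.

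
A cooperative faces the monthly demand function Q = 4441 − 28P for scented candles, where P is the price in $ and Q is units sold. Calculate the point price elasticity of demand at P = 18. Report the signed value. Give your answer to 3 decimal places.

At P = 18, Q = 3937.
dQ/dP = −28.
ε = (dQ/dP)(P/Q) = (-28)(18/3937).
|ε| < 1, so demand is inelastic at this price.

-0.128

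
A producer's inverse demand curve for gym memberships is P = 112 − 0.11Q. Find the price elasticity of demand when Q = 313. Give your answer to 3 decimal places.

At Q = 313, P = 112 − 0.11(313) = 77.57.
dP/dQ = −0.11, so dQ/dP = 1/(−0.11) = -9.091.
ε = (dQ/dP)(P/Q) = (-9.091)(77.57/313).

-2.253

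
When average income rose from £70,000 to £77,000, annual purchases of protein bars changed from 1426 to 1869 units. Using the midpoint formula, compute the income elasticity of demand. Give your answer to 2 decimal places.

ΔQ = 443, ΔI = 7000. Midpoints: Ī = 73,500, Q̄ = 1647.5.
ε_I = (ΔQ/ΔI)(Ī/Q̄) = (443/7000)(73500/1647.5).

2.82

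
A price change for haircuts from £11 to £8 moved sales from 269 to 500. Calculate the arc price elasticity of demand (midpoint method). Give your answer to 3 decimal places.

-1.902

ΔQ = 500 − 269 = 231; ΔP = 8 − 11 = -3.
Midpoints: P̄ = 9.50, Q̄ = 384.5.
ε = (ΔQ/ΔP)(P̄/Q̄) = (231/-3)(9.50/384.5).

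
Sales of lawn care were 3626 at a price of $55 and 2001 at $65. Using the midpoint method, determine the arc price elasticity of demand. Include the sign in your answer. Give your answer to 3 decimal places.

-3.465

ΔQ = 2001 − 3626 = -1625; ΔP = 65 − 55 = 10.
Midpoints: P̄ = 60.00, Q̄ = 2813.5.
ε = (ΔQ/ΔP)(P̄/Q̄) = (-1625/10)(60.00/2813.5).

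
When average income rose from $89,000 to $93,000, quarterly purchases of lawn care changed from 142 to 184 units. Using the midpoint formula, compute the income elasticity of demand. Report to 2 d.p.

ΔQ = 42, ΔI = 4000. Midpoints: Ī = 91,000, Q̄ = 163.0.
ε_I = (ΔQ/ΔI)(Ī/Q̄) = (42/4000)(91000/163.0).

5.86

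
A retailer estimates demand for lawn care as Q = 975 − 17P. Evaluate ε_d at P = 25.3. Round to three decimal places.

At P = 25.3, Q = 544.900.
dQ/dP = −17.
ε = (dQ/dP)(P/Q) = (-17)(25.3/544.900).

-0.789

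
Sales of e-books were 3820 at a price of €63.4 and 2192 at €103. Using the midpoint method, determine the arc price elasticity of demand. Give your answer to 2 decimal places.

ΔQ = 2192 − 3820 = -1628; ΔP = 103 − 63.4 = 39.6.
Midpoints: P̄ = 83.20, Q̄ = 3006.0.
ε = (ΔQ/ΔP)(P̄/Q̄) = (-1628/39.6)(83.20/3006.0).

-1.14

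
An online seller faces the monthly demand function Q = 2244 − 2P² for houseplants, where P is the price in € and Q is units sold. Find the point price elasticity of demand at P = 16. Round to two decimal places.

-0.59

At P = 16, Q = 1732.
dQ/dP = −4P = -64.
ε = (dQ/dP)(P/Q) = (-64)(16/1732).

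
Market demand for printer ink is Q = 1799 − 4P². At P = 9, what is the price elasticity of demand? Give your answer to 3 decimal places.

-0.439

At P = 9, Q = 1475.
dQ/dP = −8P = -72.
ε = (dQ/dP)(P/Q) = (-72)(9/1475).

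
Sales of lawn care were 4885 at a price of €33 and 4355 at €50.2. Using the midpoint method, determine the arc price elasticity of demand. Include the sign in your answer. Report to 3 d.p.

ΔQ = 4355 − 4885 = -530; ΔP = 50.2 − 33 = 17.2.
Midpoints: P̄ = 41.60, Q̄ = 4620.0.
ε = (ΔQ/ΔP)(P̄/Q̄) = (-530/17.2)(41.60/4620.0).

-0.277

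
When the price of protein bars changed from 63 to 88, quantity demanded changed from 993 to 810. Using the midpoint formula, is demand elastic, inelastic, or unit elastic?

inelastic

Arc ε ≈ -0.613.
|ε| = 0.61 < 1.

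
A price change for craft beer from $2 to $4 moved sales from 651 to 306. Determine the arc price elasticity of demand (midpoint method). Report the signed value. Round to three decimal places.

ΔQ = 306 − 651 = -345; ΔP = 4 − 2 = 2.
Midpoints: P̄ = 3.00, Q̄ = 478.5.
ε = (ΔQ/ΔP)(P̄/Q̄) = (-345/2)(3.00/478.5).

-1.082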